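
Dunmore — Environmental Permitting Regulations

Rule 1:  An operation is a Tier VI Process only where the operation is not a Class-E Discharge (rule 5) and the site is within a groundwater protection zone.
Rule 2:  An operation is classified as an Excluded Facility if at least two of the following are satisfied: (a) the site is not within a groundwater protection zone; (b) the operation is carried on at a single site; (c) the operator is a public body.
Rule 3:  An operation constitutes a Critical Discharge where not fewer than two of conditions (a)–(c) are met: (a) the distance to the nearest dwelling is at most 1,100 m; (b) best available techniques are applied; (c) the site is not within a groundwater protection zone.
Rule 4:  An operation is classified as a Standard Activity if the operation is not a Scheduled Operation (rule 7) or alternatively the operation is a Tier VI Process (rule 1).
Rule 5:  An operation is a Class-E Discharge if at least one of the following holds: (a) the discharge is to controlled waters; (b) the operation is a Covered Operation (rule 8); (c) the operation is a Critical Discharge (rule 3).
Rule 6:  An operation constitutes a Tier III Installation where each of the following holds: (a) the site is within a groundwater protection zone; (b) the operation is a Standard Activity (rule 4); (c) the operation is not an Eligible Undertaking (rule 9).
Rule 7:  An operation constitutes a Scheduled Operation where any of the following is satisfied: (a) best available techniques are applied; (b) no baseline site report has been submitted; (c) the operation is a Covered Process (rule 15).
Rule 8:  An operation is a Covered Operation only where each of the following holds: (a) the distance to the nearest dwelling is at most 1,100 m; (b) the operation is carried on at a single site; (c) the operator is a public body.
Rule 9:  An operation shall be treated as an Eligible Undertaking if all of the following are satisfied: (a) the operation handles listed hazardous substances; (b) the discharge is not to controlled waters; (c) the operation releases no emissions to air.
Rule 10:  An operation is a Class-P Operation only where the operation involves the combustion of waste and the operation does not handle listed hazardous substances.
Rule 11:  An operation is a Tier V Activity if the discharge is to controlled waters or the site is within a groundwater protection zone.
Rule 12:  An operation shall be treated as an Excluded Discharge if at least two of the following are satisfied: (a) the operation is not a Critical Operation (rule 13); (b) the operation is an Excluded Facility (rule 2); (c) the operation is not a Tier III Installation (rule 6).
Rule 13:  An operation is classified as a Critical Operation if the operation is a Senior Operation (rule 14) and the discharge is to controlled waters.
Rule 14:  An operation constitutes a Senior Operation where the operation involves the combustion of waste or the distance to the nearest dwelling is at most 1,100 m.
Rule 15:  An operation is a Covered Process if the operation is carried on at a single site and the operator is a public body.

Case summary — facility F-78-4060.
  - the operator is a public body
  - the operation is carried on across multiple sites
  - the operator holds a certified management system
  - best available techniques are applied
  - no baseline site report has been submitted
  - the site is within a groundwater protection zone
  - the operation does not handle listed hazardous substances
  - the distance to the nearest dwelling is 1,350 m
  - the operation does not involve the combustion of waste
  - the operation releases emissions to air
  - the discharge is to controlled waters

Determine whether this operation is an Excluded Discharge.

Yes

rule 14 — Senior Operation: [the operation involves the combustion of waste? no] OR [distance to the nearest dwelling: 1,350 m ≤ 1,100 m? no] → not satisfied.
rule 13 — Critical Operation: [Senior Operation (rule 14)? no] AND [the discharge is to controlled waters? yes] → not satisfied.
rule 2 — Excluded Facility: the site is not within a groundwater protection zone? no; the operation is carried on at a single site? no; the operator is a public body? yes — 1 of 3 hold (need ≥2) → not satisfied.
rule 15 — Covered Process: [the operation is carried on at a single site? no] AND [the operator is a public body? yes] → not satisfied.
rule 7 — Scheduled Operation: [best available techniques are applied? yes] OR [no baseline site report has been submitted? yes] OR [Covered Process (rule 15)? no] → satisfied.
rule 8 — Covered Operation: [distance to the nearest dwelling: 1,350 m ≤ 1,100 m? no] AND [the operation is carried on at a single site? no] AND [the operator is a public body? yes] → not satisfied.
rule 3 — Critical Discharge: distance to the nearest dwelling: 1,350 m ≤ 1,100 m? no; best available techniques are applied? yes; the site is not within a groundwater protection zone? no — 1 of 3 hold (need ≥2) → not satisfied.
rule 5 — Class-E Discharge: [the discharge is to controlled waters? yes] OR [Covered Operation (rule 8)? no] OR [Critical Discharge (rule 3)? no] → satisfied.
rule 1 — Tier VI Process: [not a Class-E Discharge (rule 5)? no] AND [the site is within a groundwater protection zone? yes] → not satisfied.
rule 4 — Standard Activity: [not a Scheduled Operation (rule 7)? no] OR [Tier VI Process (rule 1)? no] → not satisfied.
rule 9 — Eligible Undertaking: [the operation handles listed hazardous substances? no] AND [the discharge is not to controlled waters? no] AND [the operation releases no emissions to air? no] → not satisfied.
rule 6 — Tier III Installation: [the site is within a groundwater protection zone? yes] AND [Standard Activity (rule 4)? no] AND [not an Eligible Undertaking (rule 9)? yes] → not satisfied.
rule 12 — Excluded Discharge: not a Critical Operation (rule 13)? yes; Excluded Facility (rule 2)? no; not a Tier III Installation (rule 6)? yes — 2 of 3 hold (need ≥2) → satisfied.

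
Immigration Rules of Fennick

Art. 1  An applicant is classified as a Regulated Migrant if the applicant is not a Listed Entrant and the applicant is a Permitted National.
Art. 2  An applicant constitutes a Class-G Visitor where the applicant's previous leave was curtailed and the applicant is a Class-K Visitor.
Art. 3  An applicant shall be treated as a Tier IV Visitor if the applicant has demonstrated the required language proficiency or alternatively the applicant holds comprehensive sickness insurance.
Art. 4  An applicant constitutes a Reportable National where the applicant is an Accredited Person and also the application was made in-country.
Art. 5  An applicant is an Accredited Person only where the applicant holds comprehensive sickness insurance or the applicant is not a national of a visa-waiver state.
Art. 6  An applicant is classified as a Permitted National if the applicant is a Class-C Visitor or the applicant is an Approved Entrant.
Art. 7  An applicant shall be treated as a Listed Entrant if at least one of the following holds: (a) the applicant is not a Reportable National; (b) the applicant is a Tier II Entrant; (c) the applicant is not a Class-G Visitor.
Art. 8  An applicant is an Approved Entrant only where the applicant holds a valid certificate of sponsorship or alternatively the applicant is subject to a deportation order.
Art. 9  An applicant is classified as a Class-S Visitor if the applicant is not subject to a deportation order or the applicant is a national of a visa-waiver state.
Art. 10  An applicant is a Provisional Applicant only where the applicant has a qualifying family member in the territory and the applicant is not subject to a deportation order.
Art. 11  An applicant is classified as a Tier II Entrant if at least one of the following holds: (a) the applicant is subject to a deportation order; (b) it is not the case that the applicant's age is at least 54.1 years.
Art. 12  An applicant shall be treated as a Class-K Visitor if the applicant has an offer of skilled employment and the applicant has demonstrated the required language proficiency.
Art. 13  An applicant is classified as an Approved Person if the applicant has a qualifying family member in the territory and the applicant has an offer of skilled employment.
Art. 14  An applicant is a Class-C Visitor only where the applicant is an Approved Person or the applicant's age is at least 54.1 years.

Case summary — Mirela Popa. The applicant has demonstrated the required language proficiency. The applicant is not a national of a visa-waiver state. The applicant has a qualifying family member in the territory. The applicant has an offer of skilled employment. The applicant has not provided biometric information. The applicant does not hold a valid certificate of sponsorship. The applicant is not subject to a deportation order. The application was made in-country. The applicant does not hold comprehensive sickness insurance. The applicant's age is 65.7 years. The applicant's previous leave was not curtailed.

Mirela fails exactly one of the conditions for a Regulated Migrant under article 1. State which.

article 5 — Accredited Person: [the applicant holds comprehensive sickness insurance? no] OR [the applicant is not a national of a visa-waiver state? yes] → satisfied.
article 4 — Reportable National: [Accredited Person (article 5)? yes] AND [the application was made in-country? yes] → satisfied.
article 11 — Tier II Entrant: [the applicant is subject to a deportation order? no] OR [applicant's age: 65.7 years ≥ 54.1 years? yes, so negated condition no] → not satisfied.
article 12 — Class-K Visitor: [the applicant has an offer of skilled employment? yes] AND [the applicant has demonstrated the required language proficiency? yes] → satisfied.
article 2 — Class-G Visitor: [the applicant's previous leave was curtailed? no] AND [Class-K Visitor (article 12)? yes] → not satisfied.
article 7 — Listed Entrant: [not a Reportable National (article 4)? no] OR [Tier II Entrant (article 11)? no] OR [not a Class-G Visitor (article 2)? yes] → satisfied.
article 13 — Approved Person: [the applicant has a qualifying family member in the territory? yes] AND [the applicant has an offer of skilled employment? yes] → satisfied.
article 14 — Class-C Visitor: [Approved Person (article 13)? yes] OR [applicant's age: 65.7 years ≥ 54.1 years? yes] → satisfied.
article 8 — Approved Entrant: [the applicant holds a valid certificate of sponsorship? no] OR [the applicant is subject to a deportation order? no] → not satisfied.
article 6 — Permitted National: [Class-C Visitor (article 14)? yes] OR [Approved Entrant (article 8)? no] → satisfied.
article 1 — Regulated Migrant: [not a Listed Entrant (article 7)? no] AND [Permitted National (article 6)? yes] → not satisfied.

Listed Entrant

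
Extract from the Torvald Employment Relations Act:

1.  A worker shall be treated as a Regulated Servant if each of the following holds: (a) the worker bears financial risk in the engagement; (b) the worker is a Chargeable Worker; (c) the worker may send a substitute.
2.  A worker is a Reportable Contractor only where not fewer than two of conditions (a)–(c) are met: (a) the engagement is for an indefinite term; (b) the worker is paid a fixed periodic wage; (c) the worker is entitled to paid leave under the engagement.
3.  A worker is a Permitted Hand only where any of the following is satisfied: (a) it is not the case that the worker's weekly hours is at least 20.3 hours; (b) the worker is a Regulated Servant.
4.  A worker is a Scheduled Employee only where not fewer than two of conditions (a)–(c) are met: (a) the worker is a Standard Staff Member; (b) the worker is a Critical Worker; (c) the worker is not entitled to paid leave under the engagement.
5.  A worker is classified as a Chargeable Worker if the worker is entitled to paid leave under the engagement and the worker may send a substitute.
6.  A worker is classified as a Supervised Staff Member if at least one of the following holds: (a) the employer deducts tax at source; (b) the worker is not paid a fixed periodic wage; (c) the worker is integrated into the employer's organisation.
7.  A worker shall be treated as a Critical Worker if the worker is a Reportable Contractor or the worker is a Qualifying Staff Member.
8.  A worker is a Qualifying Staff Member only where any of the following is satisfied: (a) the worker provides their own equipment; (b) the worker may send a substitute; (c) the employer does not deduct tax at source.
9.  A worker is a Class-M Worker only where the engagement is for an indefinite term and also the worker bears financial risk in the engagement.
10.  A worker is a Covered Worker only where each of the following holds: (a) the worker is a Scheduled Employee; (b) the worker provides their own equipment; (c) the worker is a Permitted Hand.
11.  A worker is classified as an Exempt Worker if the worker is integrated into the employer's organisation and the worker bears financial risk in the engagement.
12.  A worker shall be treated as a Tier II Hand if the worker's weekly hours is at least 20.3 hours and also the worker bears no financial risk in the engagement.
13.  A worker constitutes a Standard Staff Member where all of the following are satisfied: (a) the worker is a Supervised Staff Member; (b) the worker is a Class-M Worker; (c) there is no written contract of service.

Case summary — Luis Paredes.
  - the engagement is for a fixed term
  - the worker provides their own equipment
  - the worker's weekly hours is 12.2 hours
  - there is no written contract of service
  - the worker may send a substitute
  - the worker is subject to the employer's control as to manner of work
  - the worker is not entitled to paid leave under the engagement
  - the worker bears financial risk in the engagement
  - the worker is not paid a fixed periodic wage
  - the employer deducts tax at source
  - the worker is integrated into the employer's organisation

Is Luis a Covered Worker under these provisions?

paragraph 6 — Supervised Staff Member: [the employer deducts tax at source? yes] OR [the worker is not paid a fixed periodic wage? yes] OR [the worker is integrated into the employer's organisation? yes] → satisfied.
paragraph 9 — Class-M Worker: [the engagement is for an indefinite term? no] AND [the worker bears financial risk in the engagement? yes] → not satisfied.
paragraph 13 — Standard Staff Member: [Supervised Staff Member (paragraph 6)? yes] AND [Class-M Worker (paragraph 9)? no] AND [there is no written contract of service? yes] → not satisfied.
paragraph 2 — Reportable Contractor: the engagement is for an indefinite term? no; the worker is paid a fixed periodic wage? no; the worker is entitled to paid leave under the engagement? no — 0 of 3 hold (need ≥2) → not satisfied.
paragraph 8 — Qualifying Staff Member: [the worker provides their own equipment? yes] OR [the worker may send a substitute? yes] OR [the employer does not deduct tax at source? no] → satisfied.
paragraph 7 — Critical Worker: [Reportable Contractor (paragraph 2)? no] OR [Qualifying Staff Member (paragraph 8)? yes] → satisfied.
paragraph 4 — Scheduled Employee: Standard Staff Member (paragraph 13)? no; Critical Worker (paragraph 7)? yes; the worker is not entitled to paid leave under the engagement? yes — 2 of 3 hold (need ≥2) → satisfied.
paragraph 5 — Chargeable Worker: [the worker is entitled to paid leave under the engagement? no] AND [the worker may send a substitute? yes] → not satisfied.
paragraph 1 — Regulated Servant: [the worker bears financial risk in the engagement? yes] AND [Chargeable Worker (paragraph 5)? no] AND [the worker may send a substitute? yes] → not satisfied.
paragraph 3 — Permitted Hand: [worker's weekly hours: 12.2 hours ≥ 20.3 hours? no, so negated condition yes] OR [Regulated Servant (paragraph 1)? no] → satisfied.
paragraph 10 — Covered Worker: [Scheduled Employee (paragraph 4)? yes] AND [the worker provides their own equipment? yes] AND [Permitted Hand (paragraph 3)? yes] → satisfied.

Yes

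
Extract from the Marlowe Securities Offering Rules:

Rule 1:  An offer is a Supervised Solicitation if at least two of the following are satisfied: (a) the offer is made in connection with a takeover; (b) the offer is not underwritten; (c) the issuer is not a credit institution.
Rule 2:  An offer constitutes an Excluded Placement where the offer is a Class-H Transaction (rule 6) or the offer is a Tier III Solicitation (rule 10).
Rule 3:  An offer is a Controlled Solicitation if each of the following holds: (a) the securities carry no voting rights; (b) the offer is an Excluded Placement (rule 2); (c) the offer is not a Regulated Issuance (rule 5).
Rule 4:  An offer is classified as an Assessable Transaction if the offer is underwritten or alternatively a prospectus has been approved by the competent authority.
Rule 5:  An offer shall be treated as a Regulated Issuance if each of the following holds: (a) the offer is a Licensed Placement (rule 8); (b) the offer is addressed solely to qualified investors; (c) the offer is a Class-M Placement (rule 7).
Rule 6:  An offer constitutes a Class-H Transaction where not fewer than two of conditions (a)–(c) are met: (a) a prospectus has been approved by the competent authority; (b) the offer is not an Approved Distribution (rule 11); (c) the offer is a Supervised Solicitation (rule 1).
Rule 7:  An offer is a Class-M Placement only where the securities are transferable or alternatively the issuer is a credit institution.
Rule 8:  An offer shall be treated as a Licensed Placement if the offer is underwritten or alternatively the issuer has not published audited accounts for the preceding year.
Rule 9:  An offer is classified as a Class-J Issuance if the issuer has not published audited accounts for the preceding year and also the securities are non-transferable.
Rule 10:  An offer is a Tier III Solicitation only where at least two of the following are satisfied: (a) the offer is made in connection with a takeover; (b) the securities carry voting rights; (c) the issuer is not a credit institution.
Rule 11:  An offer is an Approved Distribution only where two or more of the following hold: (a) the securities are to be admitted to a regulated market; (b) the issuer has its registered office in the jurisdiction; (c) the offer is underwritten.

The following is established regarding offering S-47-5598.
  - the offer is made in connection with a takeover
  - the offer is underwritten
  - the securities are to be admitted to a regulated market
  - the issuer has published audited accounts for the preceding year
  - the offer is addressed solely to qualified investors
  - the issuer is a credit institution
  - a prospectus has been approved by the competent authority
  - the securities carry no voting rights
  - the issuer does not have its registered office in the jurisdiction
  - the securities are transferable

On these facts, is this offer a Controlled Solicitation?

rule 11 — Approved Distribution: the securities are to be admitted to a regulated market? yes; the issuer has its registered office in the jurisdiction? no; the offer is underwritten? yes — 2 of 3 hold (need ≥2) → satisfied.
rule 1 — Supervised Solicitation: the offer is made in connection with a takeover? yes; the offer is not underwritten? no; the issuer is not a credit institution? no — 1 of 3 hold (need ≥2) → not satisfied.
rule 6 — Class-H Transaction: a prospectus has been approved by the competent authority? yes; not an Approved Distribution (rule 11)? no; Supervised Solicitation (rule 1)? no — 1 of 3 hold (need ≥2) → not satisfied.
rule 10 — Tier III Solicitation: the offer is made in connection with a takeover? yes; the securities carry voting rights? no; the issuer is not a credit institution? no — 1 of 3 hold (need ≥2) → not satisfied.
rule 2 — Excluded Placement: [Class-H Transaction (rule 6)? no] OR [Tier III Solicitation (rule 10)? no] → not satisfied.
rule 8 — Licensed Placement: [the offer is underwritten? yes] OR [the issuer has not published audited accounts for the preceding year? no] → satisfied.
rule 7 — Class-M Placement: [the securities are transferable? yes] OR [the issuer is a credit institution? yes] → satisfied.
rule 5 — Regulated Issuance: [Licensed Placement (rule 8)? yes] AND [the offer is addressed solely to qualified investors? yes] AND [Class-M Placement (rule 7)? yes] → satisfied.
rule 3 — Controlled Solicitation: [the securities carry no voting rights? yes] AND [Excluded Placement (rule 2)? no] AND [not a Regulated Issuance (rule 5)? no] → not satisfied.

No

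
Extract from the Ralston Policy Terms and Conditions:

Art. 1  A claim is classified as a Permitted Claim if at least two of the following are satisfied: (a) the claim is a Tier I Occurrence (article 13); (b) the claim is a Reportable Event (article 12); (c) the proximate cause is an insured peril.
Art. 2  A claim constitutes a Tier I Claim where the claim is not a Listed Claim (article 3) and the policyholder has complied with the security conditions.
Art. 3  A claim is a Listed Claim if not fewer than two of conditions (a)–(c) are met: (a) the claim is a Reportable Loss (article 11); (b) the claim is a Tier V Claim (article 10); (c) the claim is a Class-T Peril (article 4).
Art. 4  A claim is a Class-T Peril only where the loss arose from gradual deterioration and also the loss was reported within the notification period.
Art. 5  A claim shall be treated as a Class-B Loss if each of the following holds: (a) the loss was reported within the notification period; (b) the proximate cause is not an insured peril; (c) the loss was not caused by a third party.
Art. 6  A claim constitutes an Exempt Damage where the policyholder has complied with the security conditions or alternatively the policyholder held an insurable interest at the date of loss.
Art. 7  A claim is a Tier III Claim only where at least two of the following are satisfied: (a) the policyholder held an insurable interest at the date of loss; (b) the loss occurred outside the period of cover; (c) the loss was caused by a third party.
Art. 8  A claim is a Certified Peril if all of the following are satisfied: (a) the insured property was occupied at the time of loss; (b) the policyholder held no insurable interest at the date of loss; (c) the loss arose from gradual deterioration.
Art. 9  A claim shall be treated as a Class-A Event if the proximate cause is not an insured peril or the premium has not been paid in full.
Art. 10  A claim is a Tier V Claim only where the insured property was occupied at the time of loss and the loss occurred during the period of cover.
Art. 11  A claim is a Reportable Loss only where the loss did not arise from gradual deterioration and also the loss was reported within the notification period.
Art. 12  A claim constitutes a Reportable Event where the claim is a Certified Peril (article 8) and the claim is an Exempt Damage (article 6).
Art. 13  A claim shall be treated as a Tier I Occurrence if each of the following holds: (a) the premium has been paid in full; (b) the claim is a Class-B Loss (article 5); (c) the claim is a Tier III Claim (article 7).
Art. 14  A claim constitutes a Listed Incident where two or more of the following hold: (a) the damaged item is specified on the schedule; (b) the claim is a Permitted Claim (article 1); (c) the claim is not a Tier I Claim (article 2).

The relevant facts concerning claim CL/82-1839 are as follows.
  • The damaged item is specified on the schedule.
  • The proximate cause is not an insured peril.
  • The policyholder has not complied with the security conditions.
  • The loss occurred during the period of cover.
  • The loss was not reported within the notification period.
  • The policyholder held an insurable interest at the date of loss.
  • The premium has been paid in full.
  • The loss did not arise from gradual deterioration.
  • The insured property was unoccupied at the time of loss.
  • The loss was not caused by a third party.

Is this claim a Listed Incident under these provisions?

Under article 5: the loss was reported within the notification period? no; and the proximate cause is not an insured peril? yes; and the loss was not caused by a third party? yes. So the claim is not a Class-B Loss.
Under article 7: the policyholder held an insurable interest at the date of loss? yes; the loss occurred outside the period of cover? no; the loss was caused by a third party? no — 1 of 3 hold (need ≥2) → not satisfied.
Under article 13: the premium has been paid in full? yes; and Class-B Loss (article 5)? no; and Tier III Claim (article 7)? no. So the claim is not a Tier I Occurrence.
Under article 8: the insured property was occupied at the time of loss? no; and the policyholder held no insurable interest at the date of loss? no; and the loss arose from gradual deterioration? no. So the claim is not a Certified Peril.
Under article 6: the policyholder has complied with the security conditions? no; or the policyholder held an insurable interest at the date of loss? yes. So the claim is an Exempt Damage.
Under article 12: Certified Peril (article 8)? no; and Exempt Damage (article 6)? yes. So the claim is not a Reportable Event.
Under article 1: Tier I Occurrence (article 13)? no; Reportable Event (article 12)? no; the proximate cause is an insured peril? no — 0 of 3 hold (need ≥2) → not satisfied.
Under article 11: the loss did not arise from gradual deterioration? yes; and the loss was reported within the notification period? no. So the claim is not a Reportable Loss.
Under article 10: the insured property was occupied at the time of loss? no; and the loss occurred during the period of cover? yes. So the claim is not a Tier V Claim.
Under article 4: the loss arose from gradual deterioration? no; and the loss was reported within the notification period? no. So the claim is not a Class-T Peril.
Under article 3: Reportable Loss (article 11)? no; Tier V Claim (article 10)? no; Class-T Peril (article 4)? no — 0 of 3 hold (need ≥2) → not satisfied.
Under article 2: not a Listed Claim (article 3)? yes; and the policyholder has complied with the security conditions? no. So the claim is not a Tier I Claim.
Under article 14: the damaged item is specified on the schedule? yes; Permitted Claim (article 1)? no; not a Tier I Claim (article 2)? yes — 2 of 3 hold (need ≥2) → satisfied.

Yes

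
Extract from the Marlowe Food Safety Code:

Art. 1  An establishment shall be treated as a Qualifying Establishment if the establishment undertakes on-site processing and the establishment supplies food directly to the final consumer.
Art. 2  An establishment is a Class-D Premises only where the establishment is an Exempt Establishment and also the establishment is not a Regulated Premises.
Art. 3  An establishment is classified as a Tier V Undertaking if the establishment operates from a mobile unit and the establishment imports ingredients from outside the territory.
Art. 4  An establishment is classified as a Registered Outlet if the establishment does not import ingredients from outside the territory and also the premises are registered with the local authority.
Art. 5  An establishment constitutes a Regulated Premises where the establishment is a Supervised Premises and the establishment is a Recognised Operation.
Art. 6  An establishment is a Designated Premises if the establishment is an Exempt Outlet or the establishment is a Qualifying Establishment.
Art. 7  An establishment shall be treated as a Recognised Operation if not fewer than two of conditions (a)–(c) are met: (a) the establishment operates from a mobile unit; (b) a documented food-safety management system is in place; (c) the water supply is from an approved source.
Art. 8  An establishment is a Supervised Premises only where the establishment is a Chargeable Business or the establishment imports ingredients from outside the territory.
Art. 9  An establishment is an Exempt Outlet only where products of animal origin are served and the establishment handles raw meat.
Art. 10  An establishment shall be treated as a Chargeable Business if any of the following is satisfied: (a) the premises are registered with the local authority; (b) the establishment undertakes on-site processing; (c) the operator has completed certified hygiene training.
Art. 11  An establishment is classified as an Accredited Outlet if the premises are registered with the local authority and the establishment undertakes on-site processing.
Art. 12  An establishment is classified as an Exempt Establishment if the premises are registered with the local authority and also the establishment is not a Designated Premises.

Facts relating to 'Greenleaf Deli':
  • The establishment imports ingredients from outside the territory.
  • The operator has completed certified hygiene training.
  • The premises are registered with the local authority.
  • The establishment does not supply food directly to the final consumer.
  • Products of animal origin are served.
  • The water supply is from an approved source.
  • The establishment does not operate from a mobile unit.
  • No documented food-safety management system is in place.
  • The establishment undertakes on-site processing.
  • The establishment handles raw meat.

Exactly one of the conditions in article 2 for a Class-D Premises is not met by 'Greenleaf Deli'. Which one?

article 9 — Exempt Outlet: [products of animal origin are served? yes] AND [the establishment handles raw meat? yes] → satisfied.
article 1 — Qualifying Establishment: [the establishment undertakes on-site processing? yes] AND [the establishment supplies food directly to the final consumer? no] → not satisfied.
article 6 — Designated Premises: [Exempt Outlet (article 9)? yes] OR [Qualifying Establishment (article 1)? no] → satisfied.
article 12 — Exempt Establishment: [the premises are registered with the local authority? yes] AND [not a Designated Premises (article 6)? no] → not satisfied.
article 10 — Chargeable Business: [the premises are registered with the local authority? yes] OR [the establishment undertakes on-site processing? yes] OR [the operator has completed certified hygiene training? yes] → satisfied.
article 8 — Supervised Premises: [Chargeable Business (article 10)? yes] OR [the establishment imports ingredients from outside the territory? yes] → satisfied.
article 7 — Recognised Operation: the establishment operates from a mobile unit? no; a documented food-safety management system is in place? no; the water supply is from an approved source? yes — 1 of 3 hold (need ≥2) → not satisfied.
article 5 — Regulated Premises: [Supervised Premises (article 8)? yes] AND [Recognised Operation (article 7)? no] → not satisfied.
article 2 — Class-D Premises: [Exempt Establishment (article 12)? no] AND [not a Regulated Premises (article 5)? yes] → not satisfied.

Exempt Establishment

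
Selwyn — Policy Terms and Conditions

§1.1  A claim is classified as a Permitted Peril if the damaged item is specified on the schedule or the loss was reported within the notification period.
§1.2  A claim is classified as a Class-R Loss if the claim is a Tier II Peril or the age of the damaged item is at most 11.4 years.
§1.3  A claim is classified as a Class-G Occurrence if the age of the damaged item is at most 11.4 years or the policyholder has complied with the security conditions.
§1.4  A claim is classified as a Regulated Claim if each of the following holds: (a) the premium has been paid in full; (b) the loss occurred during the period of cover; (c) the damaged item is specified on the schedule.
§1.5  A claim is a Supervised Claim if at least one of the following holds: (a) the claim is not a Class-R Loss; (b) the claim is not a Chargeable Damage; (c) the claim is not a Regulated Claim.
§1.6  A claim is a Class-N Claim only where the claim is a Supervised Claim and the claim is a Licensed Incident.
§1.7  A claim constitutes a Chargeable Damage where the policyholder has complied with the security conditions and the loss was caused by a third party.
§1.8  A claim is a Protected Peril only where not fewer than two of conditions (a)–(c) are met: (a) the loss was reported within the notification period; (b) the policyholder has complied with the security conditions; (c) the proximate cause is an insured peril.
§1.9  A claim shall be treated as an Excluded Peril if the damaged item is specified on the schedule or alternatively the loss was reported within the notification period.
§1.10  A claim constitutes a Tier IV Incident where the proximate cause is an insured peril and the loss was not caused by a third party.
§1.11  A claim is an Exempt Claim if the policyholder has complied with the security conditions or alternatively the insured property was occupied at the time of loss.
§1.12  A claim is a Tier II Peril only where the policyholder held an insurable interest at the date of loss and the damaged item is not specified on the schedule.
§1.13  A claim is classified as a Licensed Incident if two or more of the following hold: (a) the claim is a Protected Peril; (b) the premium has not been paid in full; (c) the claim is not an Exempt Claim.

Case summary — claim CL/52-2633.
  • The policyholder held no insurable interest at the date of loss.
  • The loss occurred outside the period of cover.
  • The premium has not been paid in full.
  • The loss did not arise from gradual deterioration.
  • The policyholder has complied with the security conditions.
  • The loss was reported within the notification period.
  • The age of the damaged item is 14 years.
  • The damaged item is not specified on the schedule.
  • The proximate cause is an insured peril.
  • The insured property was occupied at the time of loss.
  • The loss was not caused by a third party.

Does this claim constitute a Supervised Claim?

Yes

§1.12 — Tier II Peril: [the policyholder held an insurable interest at the date of loss? no] AND [the damaged item is not specified on the schedule? yes] → not satisfied.
§1.2 — Class-R Loss: [Tier II Peril (§1.12)? no] OR [age of the damaged item: 14 years ≤ 11.4 years? no] → not satisfied.
§1.7 — Chargeable Damage: [the policyholder has complied with the security conditions? yes] AND [the loss was caused by a third party? no] → not satisfied.
§1.4 — Regulated Claim: [the premium has been paid in full? no] AND [the loss occurred during the period of cover? no] AND [the damaged item is specified on the schedule? no] → not satisfied.
§1.5 — Supervised Claim: [not a Class-R Loss (§1.2)? yes] OR [not a Chargeable Damage (§1.7)? yes] OR [not a Regulated Claim (§1.4)? yes] → satisfied.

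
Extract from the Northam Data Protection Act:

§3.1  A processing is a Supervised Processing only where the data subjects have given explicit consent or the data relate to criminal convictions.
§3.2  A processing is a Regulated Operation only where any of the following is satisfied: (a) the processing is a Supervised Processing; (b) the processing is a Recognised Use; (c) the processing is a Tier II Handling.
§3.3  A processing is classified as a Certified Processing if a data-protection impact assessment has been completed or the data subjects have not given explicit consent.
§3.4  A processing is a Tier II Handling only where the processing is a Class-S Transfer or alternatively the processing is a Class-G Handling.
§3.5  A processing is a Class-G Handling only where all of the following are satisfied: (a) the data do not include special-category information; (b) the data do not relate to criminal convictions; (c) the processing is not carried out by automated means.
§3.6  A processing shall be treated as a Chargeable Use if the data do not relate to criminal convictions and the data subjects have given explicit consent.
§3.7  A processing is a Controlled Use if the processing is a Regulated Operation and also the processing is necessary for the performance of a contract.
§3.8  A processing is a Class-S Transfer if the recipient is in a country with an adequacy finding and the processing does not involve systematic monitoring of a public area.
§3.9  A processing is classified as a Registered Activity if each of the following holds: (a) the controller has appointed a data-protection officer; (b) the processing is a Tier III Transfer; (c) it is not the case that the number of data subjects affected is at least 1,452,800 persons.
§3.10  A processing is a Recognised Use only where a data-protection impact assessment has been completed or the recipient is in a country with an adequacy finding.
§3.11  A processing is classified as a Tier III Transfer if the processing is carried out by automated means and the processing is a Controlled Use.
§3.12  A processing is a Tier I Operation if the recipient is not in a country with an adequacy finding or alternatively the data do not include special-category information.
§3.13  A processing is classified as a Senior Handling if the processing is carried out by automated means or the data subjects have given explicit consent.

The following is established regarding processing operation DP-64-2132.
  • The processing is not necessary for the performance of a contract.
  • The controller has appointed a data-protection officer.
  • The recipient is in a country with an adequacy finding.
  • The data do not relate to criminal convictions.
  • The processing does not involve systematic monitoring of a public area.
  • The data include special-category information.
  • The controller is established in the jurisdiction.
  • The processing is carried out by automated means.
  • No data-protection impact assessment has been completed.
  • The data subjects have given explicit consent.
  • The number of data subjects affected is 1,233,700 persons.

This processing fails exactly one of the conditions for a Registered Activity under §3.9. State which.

Tier III Transfer

§3.1 — Supervised Processing: [the data subjects have given explicit consent? yes] OR [the data relate to criminal convictions? no] → satisfied.
§3.10 — Recognised Use: [a data-protection impact assessment has been completed? no] OR [the recipient is in a country with an adequacy finding? yes] → satisfied.
§3.8 — Class-S Transfer: [the recipient is in a country with an adequacy finding? yes] AND [the processing does not involve systematic monitoring of a public area? yes] → satisfied.
§3.5 — Class-G Handling: [the data do not include special-category information? no] AND [the data do not relate to criminal convictions? yes] AND [the processing is not carried out by automated means? no] → not satisfied.
§3.4 — Tier II Handling: [Class-S Transfer (§3.8)? yes] OR [Class-G Handling (§3.5)? no] → satisfied.
§3.2 — Regulated Operation: [Supervised Processing (§3.1)? yes] OR [Recognised Use (§3.10)? yes] OR [Tier II Handling (§3.4)? yes] → satisfied.
§3.7 — Controlled Use: [Regulated Operation (§3.2)? yes] AND [the processing is necessary for the performance of a contract? no] → not satisfied.
§3.11 — Tier III Transfer: [the processing is carried out by automated means? yes] AND [Controlled Use (§3.7)? no] → not satisfied.
§3.9 — Registered Activity: [the controller has appointed a data-protection officer? yes] AND [Tier III Transfer (§3.11)? no] AND [number of data subjects affected: 1,233,700 persons ≥ 1,452,800 persons? no, so negated condition yes] → not satisfied.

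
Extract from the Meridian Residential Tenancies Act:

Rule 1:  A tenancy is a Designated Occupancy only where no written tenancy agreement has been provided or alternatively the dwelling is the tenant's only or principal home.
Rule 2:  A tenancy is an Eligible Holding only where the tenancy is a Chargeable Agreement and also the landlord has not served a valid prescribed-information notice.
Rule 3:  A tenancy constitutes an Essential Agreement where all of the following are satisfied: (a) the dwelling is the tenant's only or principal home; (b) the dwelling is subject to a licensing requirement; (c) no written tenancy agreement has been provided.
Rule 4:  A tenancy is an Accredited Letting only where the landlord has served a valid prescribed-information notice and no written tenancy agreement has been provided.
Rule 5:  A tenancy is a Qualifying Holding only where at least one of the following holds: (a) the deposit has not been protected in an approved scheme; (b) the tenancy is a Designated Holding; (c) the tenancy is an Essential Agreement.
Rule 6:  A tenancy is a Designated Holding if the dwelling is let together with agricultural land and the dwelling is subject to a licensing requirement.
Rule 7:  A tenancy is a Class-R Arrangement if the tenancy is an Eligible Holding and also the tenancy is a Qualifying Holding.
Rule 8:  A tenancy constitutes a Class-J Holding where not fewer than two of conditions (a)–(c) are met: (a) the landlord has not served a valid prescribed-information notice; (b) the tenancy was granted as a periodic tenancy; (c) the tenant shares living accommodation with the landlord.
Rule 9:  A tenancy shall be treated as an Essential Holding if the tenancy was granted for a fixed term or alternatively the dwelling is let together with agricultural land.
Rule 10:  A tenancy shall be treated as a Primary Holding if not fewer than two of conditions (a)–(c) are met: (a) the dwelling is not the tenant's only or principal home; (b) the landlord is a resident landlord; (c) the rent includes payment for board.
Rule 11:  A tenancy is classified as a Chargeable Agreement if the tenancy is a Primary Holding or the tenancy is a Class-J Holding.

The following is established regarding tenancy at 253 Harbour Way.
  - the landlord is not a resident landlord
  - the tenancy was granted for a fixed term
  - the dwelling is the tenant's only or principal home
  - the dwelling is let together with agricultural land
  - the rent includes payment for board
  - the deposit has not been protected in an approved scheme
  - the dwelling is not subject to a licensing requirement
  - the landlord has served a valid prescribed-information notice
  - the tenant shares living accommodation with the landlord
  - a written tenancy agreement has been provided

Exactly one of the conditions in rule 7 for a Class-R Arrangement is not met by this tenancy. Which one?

Eligible Holding

rule 10 — Primary Holding: the dwelling is not the tenant's only or principal home? no; the landlord is a resident landlord? no; the rent includes payment for board? yes — 1 of 3 hold (need ≥2) → not satisfied.
rule 8 — Class-J Holding: the landlord has not served a valid prescribed-information notice? no; the tenancy was granted as a periodic tenancy? no; the tenant shares living accommodation with the landlord? yes — 1 of 3 hold (need ≥2) → not satisfied.
rule 11 — Chargeable Agreement: [Primary Holding (rule 10)? no] OR [Class-J Holding (rule 8)? no] → not satisfied.
rule 2 — Eligible Holding: [Chargeable Agreement (rule 11)? no] AND [the landlord has not served a valid prescribed-information notice? no] → not satisfied.
rule 6 — Designated Holding: [the dwelling is let together with agricultural land? yes] AND [the dwelling is subject to a licensing requirement? no] → not satisfied.
rule 3 — Essential Agreement: [the dwelling is the tenant's only or principal home? yes] AND [the dwelling is subject to a licensing requirement? no] AND [no written tenancy agreement has been provided? no] → not satisfied.
rule 5 — Qualifying Holding: [the deposit has not been protected in an approved scheme? yes] OR [Designated Holding (rule 6)? no] OR [Essential Agreement (rule 3)? no] → satisfied.
rule 7 — Class-R Arrangement: [Eligible Holding (rule 2)? no] AND [Qualifying Holding (rule 5)? yes] → not satisfied.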